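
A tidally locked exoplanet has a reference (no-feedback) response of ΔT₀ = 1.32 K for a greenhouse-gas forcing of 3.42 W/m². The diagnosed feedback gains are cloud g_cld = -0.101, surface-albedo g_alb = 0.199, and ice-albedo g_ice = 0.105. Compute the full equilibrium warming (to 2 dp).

1.66 K

Total gain g = -0.101 + 0.199 + 0.105 = 0.203.
Amplification A = 1/(1 − 0.203) = 1.255.
ΔT = 1.32 × 1.255 = 1.66 K.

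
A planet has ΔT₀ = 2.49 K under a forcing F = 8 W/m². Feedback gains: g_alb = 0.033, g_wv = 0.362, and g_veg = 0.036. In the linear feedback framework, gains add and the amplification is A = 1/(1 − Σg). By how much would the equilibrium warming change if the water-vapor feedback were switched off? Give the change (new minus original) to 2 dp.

Original: g = 0.431, ΔT = 2.49/(1−0.431) = 4.3761 K.
Without water-vapor: g' = 0.069, ΔT' = 2.49/(1−0.069) = 2.6745 K.
Change = 2.6745 − 4.3761 = -1.70 K.

-1.70 K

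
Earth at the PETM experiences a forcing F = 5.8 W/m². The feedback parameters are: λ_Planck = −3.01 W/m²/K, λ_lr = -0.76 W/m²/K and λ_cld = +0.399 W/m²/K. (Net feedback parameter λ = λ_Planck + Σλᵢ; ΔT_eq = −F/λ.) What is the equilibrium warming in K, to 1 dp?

1.7 K

Net feedback parameter λ = (−3.01) + (-0.76) + (+0.399) = -3.371 W/m²/K.
ΔT = −F/λ = −5.8/(-3.371) = 1.7 K.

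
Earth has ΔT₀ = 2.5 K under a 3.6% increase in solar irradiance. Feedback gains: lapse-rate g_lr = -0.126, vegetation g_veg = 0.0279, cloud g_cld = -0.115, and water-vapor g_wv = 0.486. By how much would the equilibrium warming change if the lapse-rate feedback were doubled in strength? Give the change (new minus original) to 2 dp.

-0.51 K

Original: g = 0.2729, ΔT = 2.5/(1−0.2729) = 3.4383 K.
With doubled lapse-rate: g' = 0.1469, ΔT' = 2.5/(1−0.1469) = 2.9305 K.
Change = 2.9305 − 3.4383 = -0.51 K.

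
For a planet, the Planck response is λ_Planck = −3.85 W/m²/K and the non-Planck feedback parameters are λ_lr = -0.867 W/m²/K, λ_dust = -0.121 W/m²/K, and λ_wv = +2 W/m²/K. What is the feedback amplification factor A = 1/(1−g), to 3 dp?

1.357

Convert to gains: g_lr = -0.867/3.85 = -0.2252; g_dust = -0.121/3.85 = -0.03143; g_wv = 2/3.85 = 0.5195.
Total gain g = 0.26287.
A = 1/(1 − 0.26287) = 1.357.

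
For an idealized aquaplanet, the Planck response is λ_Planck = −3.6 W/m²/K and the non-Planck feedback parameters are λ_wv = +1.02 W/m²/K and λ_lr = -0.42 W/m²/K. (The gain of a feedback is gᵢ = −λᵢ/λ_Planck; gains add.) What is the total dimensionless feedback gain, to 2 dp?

0.17

Convert to gains: g_wv = 1.02/3.6 = 0.2833; g_lr = -0.42/3.6 = -0.1167.
Total gain g = 0.1666.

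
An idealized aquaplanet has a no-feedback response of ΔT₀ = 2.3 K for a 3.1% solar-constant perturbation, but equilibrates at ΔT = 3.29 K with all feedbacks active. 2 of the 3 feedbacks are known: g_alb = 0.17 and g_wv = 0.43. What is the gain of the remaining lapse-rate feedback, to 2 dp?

-0.30

Amplification A = ΔT/ΔT₀ = 3.29/2.3 = 1.43.
Total gain g = 1 − 1/A = 1 − 1/1.43 = 0.3007.
Known gains sum to 0.17 + 0.43 = 0.6.
g_lr = 0.3007 − 0.6 = -0.30.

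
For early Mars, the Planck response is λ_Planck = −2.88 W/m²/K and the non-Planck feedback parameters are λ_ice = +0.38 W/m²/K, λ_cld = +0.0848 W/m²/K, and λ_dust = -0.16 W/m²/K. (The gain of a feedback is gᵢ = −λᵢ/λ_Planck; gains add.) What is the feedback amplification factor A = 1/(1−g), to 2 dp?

1.12

Convert to gains: g_ice = 0.38/2.88 = 0.1319; g_cld = 0.0848/2.88 = 0.02944; g_dust = -0.16/2.88 = -0.05556.
Total gain g = 0.10578.
A = 1/(1 − 0.10578) = 1.12.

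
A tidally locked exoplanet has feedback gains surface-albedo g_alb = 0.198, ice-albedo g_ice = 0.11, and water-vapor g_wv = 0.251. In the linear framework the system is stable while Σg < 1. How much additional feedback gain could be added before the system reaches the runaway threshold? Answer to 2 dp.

Current total gain = 0.198 + 0.11 + 0.251 = 0.559.
Margin to runaway = 1 − 0.559 = 0.44.

0.44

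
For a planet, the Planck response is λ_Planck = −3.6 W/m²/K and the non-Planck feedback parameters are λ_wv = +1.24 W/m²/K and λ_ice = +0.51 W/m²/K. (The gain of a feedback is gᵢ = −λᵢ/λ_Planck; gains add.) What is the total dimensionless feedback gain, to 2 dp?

Convert to gains: g_wv = 1.24/3.6 = 0.3444; g_ice = 0.51/3.6 = 0.1417.
Total gain g = 0.4861.

0.49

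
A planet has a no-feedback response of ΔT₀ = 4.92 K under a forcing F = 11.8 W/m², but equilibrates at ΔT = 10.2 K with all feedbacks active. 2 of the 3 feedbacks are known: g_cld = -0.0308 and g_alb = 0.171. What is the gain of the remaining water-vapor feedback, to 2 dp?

Amplification A = ΔT/ΔT₀ = 10.2/4.92 = 2.073.
Total gain g = 1 − 1/A = 1 − 1/2.073 = 0.5176.
Known gains sum to -0.0308 + 0.171 = 0.1402.
g_wv = 0.5176 − 0.1402 = 0.38.

0.38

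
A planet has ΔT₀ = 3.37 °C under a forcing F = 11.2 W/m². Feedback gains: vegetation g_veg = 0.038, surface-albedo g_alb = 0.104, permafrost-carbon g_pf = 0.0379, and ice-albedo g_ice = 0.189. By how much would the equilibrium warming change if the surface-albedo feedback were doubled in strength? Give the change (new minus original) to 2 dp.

1.05 °C

Original: g = 0.3689, ΔT = 3.37/(1−0.3689) = 5.3399 °C.
With doubled surface-albedo: g' = 0.4729, ΔT' = 3.37/(1−0.4729) = 6.3935 °C.
Change = 6.3935 − 5.3399 = 1.05 °C.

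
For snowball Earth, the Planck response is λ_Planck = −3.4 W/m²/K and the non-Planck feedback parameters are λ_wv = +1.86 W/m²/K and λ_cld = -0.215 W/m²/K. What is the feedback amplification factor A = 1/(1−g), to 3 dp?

1.937

Convert to gains: g_wv = 1.86/3.4 = 0.5471; g_cld = -0.215/3.4 = -0.06324.
Total gain g = 0.48386.
A = 1/(1 − 0.48386) = 1.937.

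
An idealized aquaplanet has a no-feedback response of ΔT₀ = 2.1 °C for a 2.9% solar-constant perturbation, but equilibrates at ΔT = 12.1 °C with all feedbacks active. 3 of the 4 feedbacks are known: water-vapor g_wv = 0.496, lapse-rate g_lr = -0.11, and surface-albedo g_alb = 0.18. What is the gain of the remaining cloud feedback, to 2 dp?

Amplification A = ΔT/ΔT₀ = 12.1/2.1 = 5.762.
Total gain g = 1 − 1/A = 1 − 1/5.762 = 0.8264.
Known gains sum to 0.496 − 0.11 + 0.18 = 0.566.
g_cld = 0.8264 − 0.566 = 0.26.

0.26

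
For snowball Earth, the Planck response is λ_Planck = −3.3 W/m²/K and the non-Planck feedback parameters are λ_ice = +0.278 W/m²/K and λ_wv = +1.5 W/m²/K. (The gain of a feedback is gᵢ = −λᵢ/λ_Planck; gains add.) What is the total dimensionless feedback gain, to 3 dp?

Convert to gains: g_ice = 0.278/3.3 = 0.08424; g_wv = 1.5/3.3 = 0.4545.
Total gain g = 0.53874.

0.539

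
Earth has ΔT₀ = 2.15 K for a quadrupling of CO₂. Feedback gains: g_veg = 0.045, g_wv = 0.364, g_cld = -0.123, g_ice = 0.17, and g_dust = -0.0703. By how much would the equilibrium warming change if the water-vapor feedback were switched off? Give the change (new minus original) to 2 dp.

-1.30 K

Original: g = 0.3857, ΔT = 2.15/(1−0.3857) = 3.4999 K.
Without water-vapor: g' = 0.0217, ΔT' = 2.15/(1−0.0217) = 2.1977 K.
Change = 2.1977 − 3.4999 = -1.30 K.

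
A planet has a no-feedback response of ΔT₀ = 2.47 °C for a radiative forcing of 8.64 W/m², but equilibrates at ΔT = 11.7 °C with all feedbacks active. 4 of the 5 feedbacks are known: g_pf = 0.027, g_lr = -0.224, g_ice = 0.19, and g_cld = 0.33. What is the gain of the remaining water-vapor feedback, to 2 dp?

Amplification A = ΔT/ΔT₀ = 11.7/2.47 = 4.737.
Total gain g = 1 − 1/A = 1 − 1/4.737 = 0.7889.
Known gains sum to 0.027 − 0.224 + 0.19 + 0.33 = 0.323.
g_wv = 0.7889 − 0.323 = 0.47.

0.47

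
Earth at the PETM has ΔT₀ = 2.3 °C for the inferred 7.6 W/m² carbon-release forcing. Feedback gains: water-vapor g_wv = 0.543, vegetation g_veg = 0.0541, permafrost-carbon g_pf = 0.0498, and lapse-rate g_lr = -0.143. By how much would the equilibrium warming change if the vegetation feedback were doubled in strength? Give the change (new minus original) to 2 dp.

0.57 °C

Original: g = 0.5039, ΔT = 2.3/(1−0.5039) = 4.6362 °C.
With doubled vegetation: g' = 0.558, ΔT' = 2.3/(1−0.558) = 5.2036 °C.
Change = 5.2036 − 4.6362 = 0.57 °C.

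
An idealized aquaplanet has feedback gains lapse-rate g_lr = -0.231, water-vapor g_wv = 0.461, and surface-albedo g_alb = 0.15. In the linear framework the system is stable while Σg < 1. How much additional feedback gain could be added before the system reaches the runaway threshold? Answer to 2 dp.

Current total gain = -0.231 + 0.461 + 0.15 = 0.38.
Margin to runaway = 1 − 0.38 = 0.62.

0.62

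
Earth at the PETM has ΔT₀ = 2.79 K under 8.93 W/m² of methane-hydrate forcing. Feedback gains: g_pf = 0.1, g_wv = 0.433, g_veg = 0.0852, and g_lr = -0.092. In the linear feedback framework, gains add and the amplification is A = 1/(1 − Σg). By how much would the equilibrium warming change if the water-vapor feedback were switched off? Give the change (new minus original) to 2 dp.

Original: g = 0.5262, ΔT = 2.79/(1−0.5262) = 5.8886 K.
Without water-vapor: g' = 0.0932, ΔT' = 2.79/(1−0.0932) = 3.0768 K.
Change = 3.0768 − 5.8886 = -2.81 K.

-2.81 K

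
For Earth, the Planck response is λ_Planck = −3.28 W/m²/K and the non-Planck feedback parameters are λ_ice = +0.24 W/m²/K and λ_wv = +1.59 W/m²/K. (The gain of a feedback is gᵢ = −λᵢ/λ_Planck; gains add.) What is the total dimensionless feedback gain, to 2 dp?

0.56

Convert to gains: g_ice = 0.24/3.28 = 0.07317; g_wv = 1.59/3.28 = 0.4848.
Total gain g = 0.55797.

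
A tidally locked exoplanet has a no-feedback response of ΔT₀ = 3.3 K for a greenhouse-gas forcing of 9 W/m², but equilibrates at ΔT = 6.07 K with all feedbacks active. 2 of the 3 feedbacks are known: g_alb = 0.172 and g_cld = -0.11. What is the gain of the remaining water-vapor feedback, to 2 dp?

Amplification A = ΔT/ΔT₀ = 6.07/3.3 = 1.839.
Total gain g = 1 − 1/A = 1 − 1/1.839 = 0.4562.
Known gains sum to 0.172 − 0.11 = 0.062.
g_wv = 0.4562 − 0.062 = 0.39.

0.39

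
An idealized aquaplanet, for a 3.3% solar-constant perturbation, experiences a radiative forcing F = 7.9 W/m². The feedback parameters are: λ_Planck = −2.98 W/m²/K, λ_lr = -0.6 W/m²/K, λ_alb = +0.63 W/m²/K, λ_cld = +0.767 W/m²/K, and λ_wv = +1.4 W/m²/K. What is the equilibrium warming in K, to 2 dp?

10.09 K

Net feedback parameter λ = (−2.98) + (-0.6) + (+0.63) + (+0.767) + (+1.4) = -0.783 W/m²/K.
ΔT = −F/λ = −7.9/(-0.783) = 10.09 K.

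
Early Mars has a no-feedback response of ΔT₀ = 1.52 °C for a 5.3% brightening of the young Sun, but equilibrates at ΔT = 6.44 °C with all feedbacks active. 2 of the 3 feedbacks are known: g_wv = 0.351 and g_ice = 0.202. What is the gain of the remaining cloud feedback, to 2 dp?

Amplification A = ΔT/ΔT₀ = 6.44/1.52 = 4.237.
Total gain g = 1 − 1/A = 1 − 1/4.237 = 0.764.
Known gains sum to 0.351 + 0.202 = 0.553.
g_cld = 0.764 − 0.553 = 0.21.

0.21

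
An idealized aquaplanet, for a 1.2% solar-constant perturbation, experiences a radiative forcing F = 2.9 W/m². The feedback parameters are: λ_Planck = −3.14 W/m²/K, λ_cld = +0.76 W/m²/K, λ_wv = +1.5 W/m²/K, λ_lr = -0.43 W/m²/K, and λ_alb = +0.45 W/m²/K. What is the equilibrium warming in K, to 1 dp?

3.4 K

Net feedback parameter λ = (−3.14) + (+0.76) + (+1.5) + (-0.43) + (+0.45) = -0.86 W/m²/K.
ΔT = −F/λ = −2.9/(-0.86) = 3.4 K.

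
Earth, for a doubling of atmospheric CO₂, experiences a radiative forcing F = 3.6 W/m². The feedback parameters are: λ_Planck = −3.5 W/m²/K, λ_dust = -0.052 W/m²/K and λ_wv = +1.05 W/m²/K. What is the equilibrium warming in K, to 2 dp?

Net feedback parameter λ = (−3.5) + (-0.052) + (+1.05) = -2.502 W/m²/K.
ΔT = −F/λ = −3.6/(-2.502) = 1.44 K.

1.44 K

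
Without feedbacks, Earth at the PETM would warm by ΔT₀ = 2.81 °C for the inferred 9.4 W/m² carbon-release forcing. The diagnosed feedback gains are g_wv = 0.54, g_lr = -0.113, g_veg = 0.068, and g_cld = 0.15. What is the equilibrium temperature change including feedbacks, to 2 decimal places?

Total gain g = 0.54 − 0.113 + 0.068 + 0.15 = 0.645.
Amplification A = 1/(1 − 0.645) = 2.817.
ΔT = 2.81 × 2.817 = 7.92 °C.

7.92 °C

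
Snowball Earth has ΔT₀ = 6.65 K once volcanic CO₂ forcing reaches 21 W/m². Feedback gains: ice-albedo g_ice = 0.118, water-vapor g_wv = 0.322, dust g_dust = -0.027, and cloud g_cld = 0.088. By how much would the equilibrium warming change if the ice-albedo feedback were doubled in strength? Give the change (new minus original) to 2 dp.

Original: g = 0.501, ΔT = 6.65/(1−0.501) = 13.3267 K.
With doubled ice-albedo: g' = 0.619, ΔT' = 6.65/(1−0.619) = 17.4541 K.
Change = 17.4541 − 13.3267 = 4.13 K.

4.13 K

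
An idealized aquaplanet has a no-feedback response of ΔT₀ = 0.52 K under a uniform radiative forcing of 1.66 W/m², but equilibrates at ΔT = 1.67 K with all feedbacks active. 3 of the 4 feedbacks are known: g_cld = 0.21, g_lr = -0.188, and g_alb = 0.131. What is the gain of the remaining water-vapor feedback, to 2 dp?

0.54

Amplification A = ΔT/ΔT₀ = 1.67/0.52 = 3.212.
Total gain g = 1 − 1/A = 1 − 1/3.212 = 0.6887.
Known gains sum to 0.21 − 0.188 + 0.131 = 0.153.
g_wv = 0.6887 − 0.153 = 0.54.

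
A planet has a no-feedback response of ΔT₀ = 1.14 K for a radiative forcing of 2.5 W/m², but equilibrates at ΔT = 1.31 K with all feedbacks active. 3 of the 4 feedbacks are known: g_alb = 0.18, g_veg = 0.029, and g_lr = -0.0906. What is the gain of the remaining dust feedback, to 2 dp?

Amplification A = ΔT/ΔT₀ = 1.31/1.14 = 1.149.
Total gain g = 1 − 1/A = 1 − 1/1.149 = 0.1297.
Known gains sum to 0.18 + 0.029 − 0.0906 = 0.1184.
g_dust = 0.1297 − 0.1184 = 0.01.

0.01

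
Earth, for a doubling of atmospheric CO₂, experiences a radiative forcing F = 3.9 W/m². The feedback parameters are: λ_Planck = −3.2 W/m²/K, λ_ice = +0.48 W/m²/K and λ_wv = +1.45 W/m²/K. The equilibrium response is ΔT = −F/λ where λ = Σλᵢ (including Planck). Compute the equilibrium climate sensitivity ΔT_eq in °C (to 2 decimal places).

Net feedback parameter λ = (−3.2) + (+0.48) + (+1.45) = -1.27 W/m²/K.
ΔT = −F/λ = −3.9/(-1.27) = 3.07 °C.

3.07 °C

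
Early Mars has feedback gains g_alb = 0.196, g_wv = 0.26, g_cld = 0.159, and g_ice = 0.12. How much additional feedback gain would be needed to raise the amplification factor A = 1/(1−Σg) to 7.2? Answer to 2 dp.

Current total gain = 0.735.
Target gain for A = 7.2: g* = 1 − 1/7.2 = 0.8611.
Additional gain needed = 0.8611 − 0.735 = 0.13.

0.13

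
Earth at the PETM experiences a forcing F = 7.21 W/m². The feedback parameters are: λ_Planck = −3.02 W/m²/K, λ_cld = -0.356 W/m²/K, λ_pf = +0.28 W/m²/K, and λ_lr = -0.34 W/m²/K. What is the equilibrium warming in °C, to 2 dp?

Net feedback parameter λ = (−3.02) + (-0.356) + (+0.28) + (-0.34) = -3.436 W/m²/K.
ΔT = −F/λ = −7.21/(-3.436) = 2.10 °C.

2.10 °C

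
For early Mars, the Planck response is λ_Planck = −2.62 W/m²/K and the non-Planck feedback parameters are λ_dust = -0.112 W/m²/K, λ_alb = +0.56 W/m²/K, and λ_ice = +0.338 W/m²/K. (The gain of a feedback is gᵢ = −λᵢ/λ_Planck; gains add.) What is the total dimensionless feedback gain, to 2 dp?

Convert to gains: g_dust = -0.112/2.62 = -0.04275; g_alb = 0.56/2.62 = 0.2137; g_ice = 0.338/2.62 = 0.129.
Total gain g = 0.29995.

0.30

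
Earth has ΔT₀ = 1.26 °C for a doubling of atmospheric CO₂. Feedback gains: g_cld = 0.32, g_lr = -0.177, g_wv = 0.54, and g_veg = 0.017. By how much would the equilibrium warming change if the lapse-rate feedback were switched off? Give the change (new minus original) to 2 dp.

6.04 °C

Original: g = 0.7, ΔT = 1.26/(1−0.7) = 4.2000 °C.
Without lapse-rate: g' = 0.877, ΔT' = 1.26/(1−0.877) = 10.2439 °C.
Change = 10.2439 − 4.2000 = 6.04 °C.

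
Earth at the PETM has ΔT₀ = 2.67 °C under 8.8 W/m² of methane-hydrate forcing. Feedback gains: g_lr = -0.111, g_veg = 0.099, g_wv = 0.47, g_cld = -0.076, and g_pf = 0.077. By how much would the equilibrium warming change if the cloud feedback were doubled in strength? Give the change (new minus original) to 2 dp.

-0.61 °C

Original: g = 0.459, ΔT = 2.67/(1−0.459) = 4.9353 °C.
With doubled cloud: g' = 0.383, ΔT' = 2.67/(1−0.383) = 4.3274 °C.
Change = 4.3274 − 4.9353 = -0.61 °C.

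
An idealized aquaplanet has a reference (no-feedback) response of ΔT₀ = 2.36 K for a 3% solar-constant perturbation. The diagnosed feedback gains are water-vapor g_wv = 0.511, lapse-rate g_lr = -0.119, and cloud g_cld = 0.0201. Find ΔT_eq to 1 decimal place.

Total gain g = 0.511 − 0.119 + 0.0201 = 0.4121.
Amplification A = 1/(1 − 0.4121) = 1.701.
ΔT = 2.36 × 1.701 = 4.0 K.

4.0 K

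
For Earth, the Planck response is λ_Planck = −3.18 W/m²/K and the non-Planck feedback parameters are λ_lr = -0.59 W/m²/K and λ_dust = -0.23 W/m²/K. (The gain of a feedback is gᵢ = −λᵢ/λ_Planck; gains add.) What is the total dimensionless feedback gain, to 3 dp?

-0.258

Convert to gains: g_lr = -0.59/3.18 = -0.1855; g_dust = -0.23/3.18 = -0.07233.
Total gain g = -0.25783.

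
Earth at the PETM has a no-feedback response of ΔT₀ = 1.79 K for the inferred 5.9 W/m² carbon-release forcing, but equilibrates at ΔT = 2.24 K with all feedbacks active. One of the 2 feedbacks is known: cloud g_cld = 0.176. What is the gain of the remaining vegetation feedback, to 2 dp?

Amplification A = ΔT/ΔT₀ = 2.24/1.79 = 1.251.
Total gain g = 1 − 1/A = 1 − 1/1.251 = 0.2006.
The known gain is 0.176.
g_veg = 0.2006 − 0.176 = 0.02.

0.02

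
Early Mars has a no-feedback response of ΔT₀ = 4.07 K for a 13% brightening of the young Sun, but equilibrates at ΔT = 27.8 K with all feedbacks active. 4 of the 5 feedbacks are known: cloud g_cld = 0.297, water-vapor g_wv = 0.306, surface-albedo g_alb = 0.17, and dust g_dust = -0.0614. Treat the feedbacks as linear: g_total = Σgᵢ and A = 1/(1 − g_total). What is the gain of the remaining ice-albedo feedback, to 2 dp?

Amplification A = ΔT/ΔT₀ = 27.8/4.07 = 6.83.
Total gain g = 1 − 1/A = 1 − 1/6.83 = 0.8536.
Known gains sum to 0.297 + 0.306 + 0.17 − 0.0614 = 0.7116.
g_ice = 0.8536 − 0.7116 = 0.14.

0.14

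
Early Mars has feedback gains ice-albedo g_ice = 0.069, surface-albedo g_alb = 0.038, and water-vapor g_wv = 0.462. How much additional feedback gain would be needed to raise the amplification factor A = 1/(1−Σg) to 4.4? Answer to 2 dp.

0.20

Current total gain = 0.569.
Target gain for A = 4.4: g* = 1 − 1/4.4 = 0.7727.
Additional gain needed = 0.7727 − 0.569 = 0.20.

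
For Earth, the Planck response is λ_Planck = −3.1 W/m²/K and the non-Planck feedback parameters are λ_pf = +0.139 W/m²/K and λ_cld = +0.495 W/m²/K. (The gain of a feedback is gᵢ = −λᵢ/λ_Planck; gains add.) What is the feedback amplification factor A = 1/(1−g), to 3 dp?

Convert to gains: g_pf = 0.139/3.1 = 0.04484; g_cld = 0.495/3.1 = 0.1597.
Total gain g = 0.20454.
A = 1/(1 − 0.20454) = 1.257.

1.257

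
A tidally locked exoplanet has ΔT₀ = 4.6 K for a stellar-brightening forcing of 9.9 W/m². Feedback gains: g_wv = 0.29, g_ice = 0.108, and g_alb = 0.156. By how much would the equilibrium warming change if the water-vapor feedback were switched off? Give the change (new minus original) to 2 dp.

Original: g = 0.554, ΔT = 4.6/(1−0.554) = 10.3139 K.
Without water-vapor: g' = 0.264, ΔT' = 4.6/(1−0.264) = 6.2500 K.
Change = 6.2500 − 10.3139 = -4.06 K.

-4.06 K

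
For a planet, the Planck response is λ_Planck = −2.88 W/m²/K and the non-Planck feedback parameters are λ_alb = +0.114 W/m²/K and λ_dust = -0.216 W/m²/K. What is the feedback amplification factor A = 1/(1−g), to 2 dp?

Convert to gains: g_alb = 0.114/2.88 = 0.03958; g_dust = -0.216/2.88 = -0.075.
Total gain g = -0.03542.
A = 1/(1 + 0.03542) = 0.97.

0.97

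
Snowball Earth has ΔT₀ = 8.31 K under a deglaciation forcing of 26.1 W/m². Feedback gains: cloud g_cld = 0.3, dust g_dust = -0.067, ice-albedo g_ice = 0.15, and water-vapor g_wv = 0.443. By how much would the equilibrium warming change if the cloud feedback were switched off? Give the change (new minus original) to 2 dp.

-30.23 K

Original: g = 0.826, ΔT = 8.31/(1−0.826) = 47.7586 K.
Without cloud: g' = 0.526, ΔT' = 8.31/(1−0.526) = 17.5316 K.
Change = 17.5316 − 47.7586 = -30.23 K.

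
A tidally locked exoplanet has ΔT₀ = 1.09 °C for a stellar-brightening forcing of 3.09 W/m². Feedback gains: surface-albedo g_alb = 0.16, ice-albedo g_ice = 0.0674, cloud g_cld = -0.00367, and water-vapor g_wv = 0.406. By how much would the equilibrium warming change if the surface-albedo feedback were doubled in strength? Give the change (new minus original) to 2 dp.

Original: g = 0.62973, ΔT = 1.09/(1−0.62973) = 2.9438 °C.
With doubled surface-albedo: g' = 0.78973, ΔT' = 1.09/(1−0.78973) = 5.1838 °C.
Change = 5.1838 − 2.9438 = 2.24 °C.

2.24 °C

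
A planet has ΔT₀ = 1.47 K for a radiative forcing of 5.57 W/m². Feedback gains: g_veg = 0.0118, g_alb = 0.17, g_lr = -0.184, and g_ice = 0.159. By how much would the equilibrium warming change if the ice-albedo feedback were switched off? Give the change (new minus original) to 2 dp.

-0.28 K

Original: g = 0.1568, ΔT = 1.47/(1−0.1568) = 1.7434 K.
Without ice-albedo: g' = -0.0022, ΔT' = 1.47/(1+0.0022) = 1.4668 K.
Change = 1.4668 − 1.7434 = -0.28 K.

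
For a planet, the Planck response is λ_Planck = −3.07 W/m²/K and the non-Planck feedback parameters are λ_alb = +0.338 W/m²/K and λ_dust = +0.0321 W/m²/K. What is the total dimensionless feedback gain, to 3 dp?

Convert to gains: g_alb = 0.338/3.07 = 0.1101; g_dust = 0.0321/3.07 = 0.01046.
Total gain g = 0.12056.

0.121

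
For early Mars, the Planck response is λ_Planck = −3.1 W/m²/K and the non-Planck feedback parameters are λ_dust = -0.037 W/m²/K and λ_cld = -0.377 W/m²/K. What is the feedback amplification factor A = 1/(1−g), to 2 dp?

Convert to gains: g_dust = -0.037/3.1 = -0.01194; g_cld = -0.377/3.1 = -0.1216.
Total gain g = -0.13354.
A = 1/(1 + 0.13354) = 0.88.

0.88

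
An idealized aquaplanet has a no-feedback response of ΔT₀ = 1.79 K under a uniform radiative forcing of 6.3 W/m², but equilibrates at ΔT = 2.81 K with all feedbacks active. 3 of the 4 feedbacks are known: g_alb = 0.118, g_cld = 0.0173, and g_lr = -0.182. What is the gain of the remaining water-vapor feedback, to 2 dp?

Amplification A = ΔT/ΔT₀ = 2.81/1.79 = 1.57.
Total gain g = 1 − 1/A = 1 − 1/1.57 = 0.3631.
Known gains sum to 0.118 + 0.0173 − 0.182 = -0.0467.
g_wv = 0.3631 + 0.0467 = 0.41.

0.41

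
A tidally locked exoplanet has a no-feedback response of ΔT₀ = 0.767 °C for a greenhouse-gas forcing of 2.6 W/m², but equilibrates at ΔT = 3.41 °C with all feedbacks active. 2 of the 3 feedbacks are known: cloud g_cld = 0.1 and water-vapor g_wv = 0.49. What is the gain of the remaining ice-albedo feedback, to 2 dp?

Amplification A = ΔT/ΔT₀ = 3.41/0.767 = 4.446.
Total gain g = 1 − 1/A = 1 − 1/4.446 = 0.7751.
Known gains sum to 0.1 + 0.49 = 0.59.
g_ice = 0.7751 − 0.59 = 0.19.

0.19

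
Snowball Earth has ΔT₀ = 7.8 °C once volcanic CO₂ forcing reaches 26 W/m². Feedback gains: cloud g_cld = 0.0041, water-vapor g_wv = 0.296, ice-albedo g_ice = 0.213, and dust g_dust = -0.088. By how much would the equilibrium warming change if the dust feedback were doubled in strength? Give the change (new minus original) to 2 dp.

Original: g = 0.4251, ΔT = 7.8/(1−0.4251) = 13.5676 °C.
With doubled dust: g' = 0.3371, ΔT' = 7.8/(1−0.3371) = 11.7665 °C.
Change = 11.7665 − 13.5676 = -1.80 °C.

-1.80 °C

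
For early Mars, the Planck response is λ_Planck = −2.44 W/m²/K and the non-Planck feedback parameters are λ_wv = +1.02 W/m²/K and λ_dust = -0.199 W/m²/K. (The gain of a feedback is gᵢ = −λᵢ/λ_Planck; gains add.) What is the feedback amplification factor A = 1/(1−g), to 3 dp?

Convert to gains: g_wv = 1.02/2.44 = 0.418; g_dust = -0.199/2.44 = -0.08156.
Total gain g = 0.33644.
A = 1/(1 − 0.33644) = 1.507.

1.507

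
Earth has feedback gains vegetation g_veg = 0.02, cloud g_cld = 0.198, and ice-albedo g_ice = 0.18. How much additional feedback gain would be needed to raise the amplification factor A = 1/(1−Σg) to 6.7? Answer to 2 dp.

Current total gain = 0.398.
Target gain for A = 6.7: g* = 1 − 1/6.7 = 0.8507.
Additional gain needed = 0.8507 − 0.398 = 0.45.

0.45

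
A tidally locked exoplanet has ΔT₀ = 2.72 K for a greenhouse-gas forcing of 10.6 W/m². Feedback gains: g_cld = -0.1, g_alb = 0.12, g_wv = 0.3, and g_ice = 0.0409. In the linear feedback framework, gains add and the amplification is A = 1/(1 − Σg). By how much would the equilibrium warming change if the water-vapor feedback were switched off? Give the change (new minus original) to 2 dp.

-1.36 K

Original: g = 0.3609, ΔT = 2.72/(1−0.3609) = 4.2560 K.
Without water-vapor: g' = 0.0609, ΔT' = 2.72/(1−0.0609) = 2.8964 K.
Change = 2.8964 − 4.2560 = -1.36 K.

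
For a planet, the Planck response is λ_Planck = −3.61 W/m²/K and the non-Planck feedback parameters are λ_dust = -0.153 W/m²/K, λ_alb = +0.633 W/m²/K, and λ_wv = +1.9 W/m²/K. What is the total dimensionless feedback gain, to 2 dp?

0.66

Convert to gains: g_dust = -0.153/3.61 = -0.04238; g_alb = 0.633/3.61 = 0.1753; g_wv = 1.9/3.61 = 0.5263.
Total gain g = 0.65922.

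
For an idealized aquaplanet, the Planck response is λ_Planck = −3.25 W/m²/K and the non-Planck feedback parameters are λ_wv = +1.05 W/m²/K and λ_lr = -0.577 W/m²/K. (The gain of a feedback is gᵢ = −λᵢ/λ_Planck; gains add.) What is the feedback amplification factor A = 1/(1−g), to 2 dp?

1.17

Convert to gains: g_wv = 1.05/3.25 = 0.3231; g_lr = -0.577/3.25 = -0.1775.
Total gain g = 0.1456.
A = 1/(1 − 0.1456) = 1.17.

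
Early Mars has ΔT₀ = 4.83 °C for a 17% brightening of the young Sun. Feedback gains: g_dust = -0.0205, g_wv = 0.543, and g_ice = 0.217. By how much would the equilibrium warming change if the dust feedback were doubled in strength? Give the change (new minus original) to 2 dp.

Original: g = 0.7395, ΔT = 4.83/(1−0.7395) = 18.5413 °C.
With doubled dust: g' = 0.719, ΔT' = 4.83/(1−0.719) = 17.1886 °C.
Change = 17.1886 − 18.5413 = -1.35 °C.

-1.35 °C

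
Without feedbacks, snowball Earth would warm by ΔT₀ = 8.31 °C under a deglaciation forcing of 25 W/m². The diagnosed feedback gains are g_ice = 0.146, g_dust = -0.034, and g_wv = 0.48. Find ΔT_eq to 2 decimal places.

Total gain g = 0.146 − 0.034 + 0.48 = 0.592.
Amplification A = 1/(1 − 0.592) = 2.451.
ΔT = 8.31 × 2.451 = 20.37 °C.

20.37 °C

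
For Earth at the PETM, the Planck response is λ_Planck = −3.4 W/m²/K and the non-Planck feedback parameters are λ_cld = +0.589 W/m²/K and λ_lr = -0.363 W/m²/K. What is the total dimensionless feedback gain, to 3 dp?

0.066

Convert to gains: g_cld = 0.589/3.4 = 0.1732; g_lr = -0.363/3.4 = -0.1068.
Total gain g = 0.0664.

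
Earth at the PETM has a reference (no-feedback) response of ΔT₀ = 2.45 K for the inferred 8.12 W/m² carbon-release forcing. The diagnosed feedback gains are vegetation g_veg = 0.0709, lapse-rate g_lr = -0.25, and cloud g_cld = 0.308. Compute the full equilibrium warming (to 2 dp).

Total gain g = 0.0709 − 0.25 + 0.308 = 0.1289.
Amplification A = 1/(1 − 0.1289) = 1.148.
ΔT = 2.45 × 1.148 = 2.81 K.

2.81 K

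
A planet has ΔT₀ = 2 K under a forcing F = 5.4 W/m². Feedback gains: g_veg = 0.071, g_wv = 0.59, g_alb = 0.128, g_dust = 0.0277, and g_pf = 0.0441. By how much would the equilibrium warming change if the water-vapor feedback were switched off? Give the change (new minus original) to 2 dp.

Original: g = 0.8608, ΔT = 2/(1−0.8608) = 14.3678 K.
Without water-vapor: g' = 0.2708, ΔT' = 2/(1−0.2708) = 2.7427 K.
Change = 2.7427 − 14.3678 = -11.63 K.

-11.63 K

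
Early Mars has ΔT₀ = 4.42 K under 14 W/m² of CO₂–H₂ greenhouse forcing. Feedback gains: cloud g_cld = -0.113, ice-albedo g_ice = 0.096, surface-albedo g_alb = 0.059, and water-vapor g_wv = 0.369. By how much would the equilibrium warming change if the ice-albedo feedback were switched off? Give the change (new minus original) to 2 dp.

Original: g = 0.411, ΔT = 4.42/(1−0.411) = 7.5042 K.
Without ice-albedo: g' = 0.315, ΔT' = 4.42/(1−0.315) = 6.4526 K.
Change = 6.4526 − 7.5042 = -1.05 K.

-1.05 K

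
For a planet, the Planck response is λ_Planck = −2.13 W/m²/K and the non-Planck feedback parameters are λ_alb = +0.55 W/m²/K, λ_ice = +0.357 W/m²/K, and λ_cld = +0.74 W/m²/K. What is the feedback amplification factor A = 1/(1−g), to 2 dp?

4.41

Convert to gains: g_alb = 0.55/2.13 = 0.2582; g_ice = 0.357/2.13 = 0.1676; g_cld = 0.74/2.13 = 0.3474.
Total gain g = 0.7732.
A = 1/(1 − 0.7732) = 4.41.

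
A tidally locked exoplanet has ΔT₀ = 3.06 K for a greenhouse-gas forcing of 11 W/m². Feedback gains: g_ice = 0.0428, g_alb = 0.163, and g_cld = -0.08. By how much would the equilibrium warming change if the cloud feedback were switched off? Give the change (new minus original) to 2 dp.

0.35 K

Original: g = 0.1258, ΔT = 3.06/(1−0.1258) = 3.5003 K.
Without cloud: g' = 0.2058, ΔT' = 3.06/(1−0.2058) = 3.8529 K.
Change = 3.8529 − 3.5003 = 0.35 K.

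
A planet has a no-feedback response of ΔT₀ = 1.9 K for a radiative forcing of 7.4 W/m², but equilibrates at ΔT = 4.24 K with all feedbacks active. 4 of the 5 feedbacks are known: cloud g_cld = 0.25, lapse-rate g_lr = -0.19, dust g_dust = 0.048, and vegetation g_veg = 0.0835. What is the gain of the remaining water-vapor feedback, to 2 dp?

0.36

Amplification A = ΔT/ΔT₀ = 4.24/1.9 = 2.232.
Total gain g = 1 − 1/A = 1 − 1/2.232 = 0.552.
Known gains sum to 0.25 − 0.19 + 0.048 + 0.0835 = 0.1915.
g_wv = 0.552 − 0.1915 = 0.36.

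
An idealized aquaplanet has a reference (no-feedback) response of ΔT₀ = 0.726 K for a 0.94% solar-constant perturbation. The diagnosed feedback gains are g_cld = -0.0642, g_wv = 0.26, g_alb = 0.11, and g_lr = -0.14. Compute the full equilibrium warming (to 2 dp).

Total gain g = -0.0642 + 0.26 + 0.11 − 0.14 = 0.1658.
Amplification A = 1/(1 − 0.1658) = 1.199.
ΔT = 0.726 × 1.199 = 0.87 K.

0.87 K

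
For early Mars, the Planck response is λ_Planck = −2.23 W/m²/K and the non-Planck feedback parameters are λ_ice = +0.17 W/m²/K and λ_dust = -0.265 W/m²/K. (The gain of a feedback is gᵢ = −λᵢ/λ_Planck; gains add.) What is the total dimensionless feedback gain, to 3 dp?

Convert to gains: g_ice = 0.17/2.23 = 0.07623; g_dust = -0.265/2.23 = -0.1188.
Total gain g = -0.04257.

-0.043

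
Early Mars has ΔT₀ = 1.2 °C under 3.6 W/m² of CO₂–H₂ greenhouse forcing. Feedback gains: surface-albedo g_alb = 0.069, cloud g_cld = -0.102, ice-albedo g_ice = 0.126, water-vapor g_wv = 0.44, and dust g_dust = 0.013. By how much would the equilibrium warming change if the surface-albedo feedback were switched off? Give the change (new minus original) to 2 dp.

Original: g = 0.546, ΔT = 1.2/(1−0.546) = 2.6432 °C.
Without surface-albedo: g' = 0.477, ΔT' = 1.2/(1−0.477) = 2.2945 °C.
Change = 2.2945 − 2.6432 = -0.35 °C.

-0.35 °C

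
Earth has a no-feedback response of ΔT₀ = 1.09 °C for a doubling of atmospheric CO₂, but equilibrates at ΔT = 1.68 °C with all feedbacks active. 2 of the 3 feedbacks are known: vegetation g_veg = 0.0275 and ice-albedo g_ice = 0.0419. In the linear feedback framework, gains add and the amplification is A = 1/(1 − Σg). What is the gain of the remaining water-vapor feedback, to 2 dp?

Amplification A = ΔT/ΔT₀ = 1.68/1.09 = 1.541.
Total gain g = 1 − 1/A = 1 − 1/1.541 = 0.3511.
Known gains sum to 0.0275 + 0.0419 = 0.0694.
g_wv = 0.3511 − 0.0694 = 0.28.

0.28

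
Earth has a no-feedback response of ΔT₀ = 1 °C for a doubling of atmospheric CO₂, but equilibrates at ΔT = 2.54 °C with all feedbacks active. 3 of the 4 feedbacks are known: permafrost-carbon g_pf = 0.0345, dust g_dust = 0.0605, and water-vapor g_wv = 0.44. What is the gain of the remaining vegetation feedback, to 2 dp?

0.07

Amplification A = ΔT/ΔT₀ = 2.54/1 = 2.54.
Total gain g = 1 − 1/A = 1 − 1/2.54 = 0.6063.
Known gains sum to 0.0345 + 0.0605 + 0.44 = 0.535.
g_veg = 0.6063 − 0.535 = 0.07.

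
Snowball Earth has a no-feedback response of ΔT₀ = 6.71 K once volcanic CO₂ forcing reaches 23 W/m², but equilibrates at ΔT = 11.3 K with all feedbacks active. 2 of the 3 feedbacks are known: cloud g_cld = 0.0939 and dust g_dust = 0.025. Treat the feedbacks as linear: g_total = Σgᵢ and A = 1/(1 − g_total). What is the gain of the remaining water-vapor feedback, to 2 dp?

0.29

Amplification A = ΔT/ΔT₀ = 11.3/6.71 = 1.684.
Total gain g = 1 − 1/A = 1 − 1/1.684 = 0.4062.
Known gains sum to 0.0939 + 0.025 = 0.1189.
g_wv = 0.4062 − 0.1189 = 0.29.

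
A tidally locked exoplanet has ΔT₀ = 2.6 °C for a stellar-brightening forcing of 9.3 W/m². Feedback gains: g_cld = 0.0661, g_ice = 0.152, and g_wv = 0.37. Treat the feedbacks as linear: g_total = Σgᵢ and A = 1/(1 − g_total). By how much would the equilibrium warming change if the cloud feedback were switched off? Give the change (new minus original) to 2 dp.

-0.87 °C

Original: g = 0.5881, ΔT = 2.6/(1−0.5881) = 6.3122 °C.
Without cloud: g' = 0.522, ΔT' = 2.6/(1−0.522) = 5.4393 °C.
Change = 5.4393 − 6.3122 = -0.87 °C.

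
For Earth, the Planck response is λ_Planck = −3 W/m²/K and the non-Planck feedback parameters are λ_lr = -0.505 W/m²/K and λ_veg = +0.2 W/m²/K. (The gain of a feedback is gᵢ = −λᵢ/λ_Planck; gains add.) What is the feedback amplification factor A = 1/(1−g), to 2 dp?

Convert to gains: g_lr = -0.505/3 = -0.1683; g_veg = 0.2/3 = 0.06667.
Total gain g = -0.10163.
A = 1/(1 + 0.10163) = 0.91.

0.91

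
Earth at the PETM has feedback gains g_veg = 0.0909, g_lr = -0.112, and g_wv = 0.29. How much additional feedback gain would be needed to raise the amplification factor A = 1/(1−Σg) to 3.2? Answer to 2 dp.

Current total gain = 0.2689.
Target gain for A = 3.2: g* = 1 − 1/3.2 = 0.6875.
Additional gain needed = 0.6875 − 0.2689 = 0.42.

0.42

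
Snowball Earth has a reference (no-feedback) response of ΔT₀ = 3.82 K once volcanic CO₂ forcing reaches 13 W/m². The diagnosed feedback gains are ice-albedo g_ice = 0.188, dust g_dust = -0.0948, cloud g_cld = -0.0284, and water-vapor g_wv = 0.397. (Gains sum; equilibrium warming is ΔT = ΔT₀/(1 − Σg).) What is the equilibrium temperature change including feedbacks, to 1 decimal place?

Total gain g = 0.188 − 0.0948 − 0.0284 + 0.397 = 0.4618.
Amplification A = 1/(1 − 0.4618) = 1.858.
ΔT = 3.82 × 1.858 = 7.1 K.

7.1 K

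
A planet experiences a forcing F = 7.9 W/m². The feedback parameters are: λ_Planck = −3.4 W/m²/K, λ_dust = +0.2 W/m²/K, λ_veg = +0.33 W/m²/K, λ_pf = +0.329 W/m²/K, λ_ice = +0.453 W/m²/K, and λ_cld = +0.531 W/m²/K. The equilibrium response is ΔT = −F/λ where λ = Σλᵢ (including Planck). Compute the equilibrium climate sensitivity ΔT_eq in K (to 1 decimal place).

Net feedback parameter λ = (−3.4) + (+0.2) + (+0.33) + (+0.329) + (+0.453) + (+0.531) = -1.557 W/m²/K.
ΔT = −F/λ = −7.9/(-1.557) = 5.1 K.

5.1 K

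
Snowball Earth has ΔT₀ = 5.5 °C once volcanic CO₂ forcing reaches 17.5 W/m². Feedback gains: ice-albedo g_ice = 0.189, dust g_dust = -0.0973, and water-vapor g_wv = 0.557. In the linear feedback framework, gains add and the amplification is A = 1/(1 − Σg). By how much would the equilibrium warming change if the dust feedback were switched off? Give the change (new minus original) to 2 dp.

6.00 °C

Original: g = 0.6487, ΔT = 5.5/(1−0.6487) = 15.6561 °C.
Without dust: g' = 0.746, ΔT' = 5.5/(1−0.746) = 21.6535 °C.
Change = 21.6535 − 15.6561 = 6.00 °C.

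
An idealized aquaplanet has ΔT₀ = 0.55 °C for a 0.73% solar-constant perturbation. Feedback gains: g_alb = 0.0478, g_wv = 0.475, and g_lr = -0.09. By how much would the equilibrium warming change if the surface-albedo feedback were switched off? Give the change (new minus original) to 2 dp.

Original: g = 0.4328, ΔT = 0.55/(1−0.4328) = 0.9697 °C.
Without surface-albedo: g' = 0.385, ΔT' = 0.55/(1−0.385) = 0.8943 °C.
Change = 0.8943 − 0.9697 = -0.08 °C.

-0.08 °C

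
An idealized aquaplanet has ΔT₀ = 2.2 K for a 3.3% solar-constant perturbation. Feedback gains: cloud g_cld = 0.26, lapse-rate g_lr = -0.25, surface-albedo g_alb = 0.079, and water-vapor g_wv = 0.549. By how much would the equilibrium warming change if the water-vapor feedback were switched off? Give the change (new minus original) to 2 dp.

Original: g = 0.638, ΔT = 2.2/(1−0.638) = 6.0773 K.
Without water-vapor: g' = 0.089, ΔT' = 2.2/(1−0.089) = 2.4149 K.
Change = 2.4149 − 6.0773 = -3.66 K.

-3.66 K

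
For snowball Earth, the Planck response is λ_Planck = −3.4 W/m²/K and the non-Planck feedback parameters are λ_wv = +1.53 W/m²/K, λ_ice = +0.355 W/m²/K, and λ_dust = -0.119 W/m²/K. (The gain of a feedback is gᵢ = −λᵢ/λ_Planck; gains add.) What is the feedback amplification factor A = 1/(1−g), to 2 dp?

2.08

Convert to gains: g_wv = 1.53/3.4 = 0.45; g_ice = 0.355/3.4 = 0.1044; g_dust = -0.119/3.4 = -0.035.
Total gain g = 0.5194.
A = 1/(1 − 0.5194) = 2.08.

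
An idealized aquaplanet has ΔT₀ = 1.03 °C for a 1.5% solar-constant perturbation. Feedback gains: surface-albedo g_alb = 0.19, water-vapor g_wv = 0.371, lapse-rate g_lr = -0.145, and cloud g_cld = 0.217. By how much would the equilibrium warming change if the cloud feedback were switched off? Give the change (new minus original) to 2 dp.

Original: g = 0.633, ΔT = 1.03/(1−0.633) = 2.8065 °C.
Without cloud: g' = 0.416, ΔT' = 1.03/(1−0.416) = 1.7637 °C.
Change = 1.7637 − 2.8065 = -1.04 °C.

-1.04 °C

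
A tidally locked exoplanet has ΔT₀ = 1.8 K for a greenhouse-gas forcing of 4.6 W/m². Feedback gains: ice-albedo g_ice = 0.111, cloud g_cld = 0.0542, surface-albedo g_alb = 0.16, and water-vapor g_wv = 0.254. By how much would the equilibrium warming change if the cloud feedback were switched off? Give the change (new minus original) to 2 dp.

Original: g = 0.5792, ΔT = 1.8/(1−0.5792) = 4.2776 K.
Without cloud: g' = 0.525, ΔT' = 1.8/(1−0.525) = 3.7895 K.
Change = 3.7895 − 4.2776 = -0.49 K.

-0.49 K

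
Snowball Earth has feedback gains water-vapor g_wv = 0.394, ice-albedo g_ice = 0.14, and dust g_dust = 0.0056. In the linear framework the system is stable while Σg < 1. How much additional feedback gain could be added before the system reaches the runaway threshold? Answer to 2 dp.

Current total gain = 0.394 + 0.14 + 0.0056 = 0.5396.
Margin to runaway = 1 − 0.5396 = 0.46.

0.46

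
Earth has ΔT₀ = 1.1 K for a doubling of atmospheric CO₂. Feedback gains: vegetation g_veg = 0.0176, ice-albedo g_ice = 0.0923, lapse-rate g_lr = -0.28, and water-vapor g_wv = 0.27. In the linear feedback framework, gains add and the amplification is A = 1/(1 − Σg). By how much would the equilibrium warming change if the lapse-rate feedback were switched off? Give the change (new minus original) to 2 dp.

Original: g = 0.0999, ΔT = 1.1/(1−0.0999) = 1.2221 K.
Without lapse-rate: g' = 0.3799, ΔT' = 1.1/(1−0.3799) = 1.7739 K.
Change = 1.7739 − 1.2221 = 0.55 K.

0.55 K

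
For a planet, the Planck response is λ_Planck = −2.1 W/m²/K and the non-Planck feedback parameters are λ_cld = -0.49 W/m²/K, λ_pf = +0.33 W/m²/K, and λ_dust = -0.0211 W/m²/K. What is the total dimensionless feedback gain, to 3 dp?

-0.086

Convert to gains: g_cld = -0.49/2.1 = -0.2333; g_pf = 0.33/2.1 = 0.1571; g_dust = -0.0211/2.1 = -0.01005.
Total gain g = -0.08625.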